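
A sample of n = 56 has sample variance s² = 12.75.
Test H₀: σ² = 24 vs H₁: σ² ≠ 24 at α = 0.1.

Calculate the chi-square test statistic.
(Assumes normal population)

Answer: χ² = 29.2188, reject H₀

Derivation:
df = n - 1 = 55
χ² = (n-1)s²/σ₀² = 55×12.75/24 = 29.2188
Critical values: χ²_{0.95,55} = 38.958, χ²_{0.05,55} = 73.311
Rejection region: χ² < 38.958 or χ² > 73.311
Decision: reject H₀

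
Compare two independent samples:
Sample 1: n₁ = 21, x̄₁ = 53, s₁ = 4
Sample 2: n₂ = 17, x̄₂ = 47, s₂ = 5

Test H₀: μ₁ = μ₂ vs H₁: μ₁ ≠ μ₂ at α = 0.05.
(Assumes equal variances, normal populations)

Answer: t = 4.1124, reject H₀

Derivation:
Pooled variance: s²_p = [20×4² + 16×5²]/(36) = 20.0000
s_p = 4.4721
SE = s_p×√(1/n₁ + 1/n₂) = 4.4721×√(1/21 + 1/17) = 1.4590
t = (x̄₁ - x̄₂)/SE = (53 - 47)/1.4590 = 4.1124
df = 36, t-critical = ±2.028
Decision: reject H₀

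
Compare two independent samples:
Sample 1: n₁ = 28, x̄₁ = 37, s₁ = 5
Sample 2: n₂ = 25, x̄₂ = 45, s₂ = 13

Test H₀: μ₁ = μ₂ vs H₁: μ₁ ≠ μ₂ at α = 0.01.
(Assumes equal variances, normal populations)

Answer: t = -3.0186, reject H₀

Derivation:
Pooled variance: s²_p = [27×5² + 24×13²]/(51) = 92.7647
s_p = 9.6314
SE = s_p×√(1/n₁ + 1/n₂) = 9.6314×√(1/28 + 1/25) = 2.6502
t = (x̄₁ - x̄₂)/SE = (37 - 45)/2.6502 = -3.0186
df = 51, t-critical = ±2.676
Decision: reject H₀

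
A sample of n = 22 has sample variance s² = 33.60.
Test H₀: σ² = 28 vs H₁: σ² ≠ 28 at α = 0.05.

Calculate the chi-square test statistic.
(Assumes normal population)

df = n - 1 = 21
χ² = (n-1)s²/σ₀² = 21×33.60/28 = 25.2000
Critical values: χ²_{0.975,21} = 10.283, χ²_{0.025,21} = 35.479
Rejection region: χ² < 10.283 or χ² > 35.479
Decision: fail to reject H₀

Answer: χ² = 25.2000, fail to reject H₀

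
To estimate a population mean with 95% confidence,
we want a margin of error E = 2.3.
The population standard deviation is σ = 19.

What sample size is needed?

z_0.025 = 1.960
n = (z×σ/E)² = (1.960×19/2.3)²
n = 262.1583
Round up: n = 263

Answer: n = 263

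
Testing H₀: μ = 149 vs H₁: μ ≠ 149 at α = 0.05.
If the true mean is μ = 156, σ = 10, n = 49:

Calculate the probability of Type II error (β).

SE = σ/√n = 10/√49 = 1.4286
Critical values: μ₀ ± z_0.025×SE = 149 ± 1.960×1.4286
Acceptance region: (146.1999, 151.8001)
Under H₁ (μ = 156): z_high = (151.8001 - 156)/1.4286 = -2.9399, z_low = (146.1999 - 156)/1.4286 = -6.8599
β = P(not reject | H₁) = Φ(-2.9399) - Φ(-6.8599) ≈ 0.0016

Answer: β ≈ 0.0016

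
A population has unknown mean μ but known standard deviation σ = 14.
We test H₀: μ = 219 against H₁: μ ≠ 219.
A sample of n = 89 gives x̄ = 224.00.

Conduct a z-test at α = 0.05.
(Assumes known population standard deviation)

Answer: z = 3.3693, reject H₀

Derivation:
Standard error: SE = σ/√n = 14/√89 = 1.4840
z-statistic: z = (x̄ - μ₀)/SE = (224.00 - 219)/1.4840 = 3.3693
Critical value: ±1.960
p-value = 0.0008
Decision: reject H₀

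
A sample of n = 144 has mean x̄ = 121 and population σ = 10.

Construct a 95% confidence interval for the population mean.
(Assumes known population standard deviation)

Confidence level: 95%, α = 0.05
z_0.025 = 1.960
SE = σ/√n = 10/√144 = 0.8333
Margin of error = 1.960 × 0.8333 = 1.6333
CI: x̄ ± margin = 121 ± 1.6333
CI: (119.3667, 122.6333)

Answer: (119.3667, 122.6333)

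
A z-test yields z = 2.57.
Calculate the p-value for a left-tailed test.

For z = 2.57:
p = P(Z < 2.57) = Φ(2.57) = 0.9949

Answer: p-value ≈ 0.9949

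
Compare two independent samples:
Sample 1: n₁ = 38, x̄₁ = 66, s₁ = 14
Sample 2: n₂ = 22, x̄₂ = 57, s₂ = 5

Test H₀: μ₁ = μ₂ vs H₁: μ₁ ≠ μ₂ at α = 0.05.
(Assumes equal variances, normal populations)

Pooled variance: s²_p = [37×14² + 21×5²]/(58) = 134.0862
s_p = 11.5796
SE = s_p×√(1/n₁ + 1/n₂) = 11.5796×√(1/38 + 1/22) = 3.1022
t = (x̄₁ - x̄₂)/SE = (66 - 57)/3.1022 = 2.9012
df = 58, t-critical = ±2.002
Decision: reject H₀

Answer: t = 2.9012, reject H₀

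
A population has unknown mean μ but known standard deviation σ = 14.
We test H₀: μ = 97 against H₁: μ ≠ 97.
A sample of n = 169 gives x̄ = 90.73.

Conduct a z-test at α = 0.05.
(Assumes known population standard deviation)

Standard error: SE = σ/√n = 14/√169 = 1.0769
z-statistic: z = (x̄ - μ₀)/SE = (90.73 - 97)/1.0769 = -5.8223
Critical value: ±1.960
p-value < 0.0001
Decision: reject H₀

Answer: z = -5.8223, reject H₀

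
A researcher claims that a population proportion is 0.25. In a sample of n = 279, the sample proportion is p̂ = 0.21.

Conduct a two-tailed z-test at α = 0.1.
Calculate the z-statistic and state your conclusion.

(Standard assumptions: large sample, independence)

Answer: z = -1.5430, fail to reject H₀

Derivation:
H₀: p = 0.25, H₁: p ≠ 0.25
Standard error: SE = √(p₀(1-p₀)/n) = √(0.25×0.75/279) = 0.025924
z-statistic: z = (p̂ - p₀)/SE = (0.21 - 0.25)/0.025924 = -1.5430
Critical value: z_0.05 = ±1.645
p-value = 0.1228
Decision: fail to reject H₀ at α = 0.1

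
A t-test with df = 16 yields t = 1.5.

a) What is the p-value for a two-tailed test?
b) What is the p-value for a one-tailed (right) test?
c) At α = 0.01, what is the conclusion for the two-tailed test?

Answer: a) 0.1531, b) 0.0765, c) fail to reject H₀

Derivation:
Using t-distribution with df = 16:
a) Two-tailed: p = 2×P(T > 1.5) = 0.1531
b) One-tailed: p = P(T > 1.5) = 0.0765
c) 0.1531 ≥ 0.01, fail to reject H₀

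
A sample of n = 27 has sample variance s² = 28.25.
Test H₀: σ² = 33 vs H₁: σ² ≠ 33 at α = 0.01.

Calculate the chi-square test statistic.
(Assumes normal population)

df = n - 1 = 26
χ² = (n-1)s²/σ₀² = 26×28.25/33 = 22.2576
Critical values: χ²_{0.995,26} = 11.160, χ²_{0.005,26} = 48.290
Rejection region: χ² < 11.160 or χ² > 48.290
Decision: fail to reject H₀

Answer: χ² = 22.2576, fail to reject H₀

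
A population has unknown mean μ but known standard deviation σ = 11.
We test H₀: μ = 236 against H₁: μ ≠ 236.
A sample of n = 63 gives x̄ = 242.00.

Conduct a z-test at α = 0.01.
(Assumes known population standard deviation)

Standard error: SE = σ/√n = 11/√63 = 1.3859
z-statistic: z = (x̄ - μ₀)/SE = (242.00 - 236)/1.3859 = 4.3293
Critical value: ±2.576
p-value < 0.0001
Decision: reject H₀

Answer: z = 4.3293, reject H₀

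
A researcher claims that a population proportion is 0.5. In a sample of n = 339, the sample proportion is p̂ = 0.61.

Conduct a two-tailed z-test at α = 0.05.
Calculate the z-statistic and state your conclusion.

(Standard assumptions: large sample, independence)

H₀: p = 0.5, H₁: p ≠ 0.5
Standard error: SE = √(p₀(1-p₀)/n) = √(0.5×0.5/339) = 0.027156
z-statistic: z = (p̂ - p₀)/SE = (0.61 - 0.5)/0.027156 = 4.0507
Critical value: z_0.025 = ±1.960
p-value = 0.0001
Decision: reject H₀ at α = 0.05

Answer: z = 4.0507, reject H₀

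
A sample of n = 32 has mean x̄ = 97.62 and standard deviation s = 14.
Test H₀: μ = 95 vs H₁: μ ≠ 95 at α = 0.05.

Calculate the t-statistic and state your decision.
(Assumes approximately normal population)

df = n - 1 = 31
SE = s/√n = 14/√32 = 2.4749
t = (x̄ - μ₀)/SE = (97.62 - 95)/2.4749 = 1.0586
Critical value: t_{0.025,31} = ±2.040
p-value ≈ 0.2980
Decision: fail to reject H₀

Answer: t = 1.0586, fail to reject H₀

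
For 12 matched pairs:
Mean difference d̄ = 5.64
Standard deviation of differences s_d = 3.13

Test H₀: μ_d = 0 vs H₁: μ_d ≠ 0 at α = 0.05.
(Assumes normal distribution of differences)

Answer: t = 6.2417, reject H₀

Derivation:
df = n - 1 = 11
SE = s_d/√n = 3.13/√12 = 0.9036
t = d̄/SE = 5.64/0.9036 = 6.2417
Critical value: t_{0.025,11} = ±2.201
p-value ≈ 0.0001
Decision: reject H₀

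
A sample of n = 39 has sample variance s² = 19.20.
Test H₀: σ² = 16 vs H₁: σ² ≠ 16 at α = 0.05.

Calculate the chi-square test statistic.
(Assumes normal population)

df = n - 1 = 38
χ² = (n-1)s²/σ₀² = 38×19.20/16 = 45.6000
Critical values: χ²_{0.975,38} = 22.878, χ²_{0.025,38} = 56.896
Rejection region: χ² < 22.878 or χ² > 56.896
Decision: fail to reject H₀

Answer: χ² = 45.6000, fail to reject H₀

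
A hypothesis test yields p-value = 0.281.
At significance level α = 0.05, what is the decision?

Compare p-value to α:
0.281 ≥ 0.05
Decision: fail to reject H₀

Answer: fail to reject H₀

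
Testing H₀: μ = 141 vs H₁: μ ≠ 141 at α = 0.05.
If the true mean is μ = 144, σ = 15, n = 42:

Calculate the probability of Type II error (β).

SE = σ/√n = 15/√42 = 2.3146
Critical values: μ₀ ± z_0.025×SE = 141 ± 1.960×2.3146
Acceptance region: (136.4634, 145.5366)
Under H₁ (μ = 144): z_high = (145.5366 - 144)/2.3146 = 0.6639, z_low = (136.4634 - 144)/2.3146 = -3.2561
β = P(not reject | H₁) = Φ(0.6639) - Φ(-3.2561) ≈ 0.7461

Answer: β ≈ 0.7461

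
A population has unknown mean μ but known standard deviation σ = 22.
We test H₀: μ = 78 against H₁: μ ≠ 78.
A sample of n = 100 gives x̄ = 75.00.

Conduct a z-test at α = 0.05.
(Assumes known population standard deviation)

Answer: z = -1.3636, fail to reject H₀

Derivation:
Standard error: SE = σ/√n = 22/√100 = 2.2000
z-statistic: z = (x̄ - μ₀)/SE = (75.00 - 78)/2.2000 = -1.3636
Critical value: ±1.960
p-value = 0.1727
Decision: fail to reject H₀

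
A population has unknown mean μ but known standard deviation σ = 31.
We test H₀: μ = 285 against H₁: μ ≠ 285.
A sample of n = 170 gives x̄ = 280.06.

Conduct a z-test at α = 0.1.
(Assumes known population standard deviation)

Answer: z = -2.0777, reject H₀

Derivation:
Standard error: SE = σ/√n = 31/√170 = 2.3776
z-statistic: z = (x̄ - μ₀)/SE = (280.06 - 285)/2.3776 = -2.0777
Critical value: ±1.645
p-value = 0.0377
Decision: reject H₀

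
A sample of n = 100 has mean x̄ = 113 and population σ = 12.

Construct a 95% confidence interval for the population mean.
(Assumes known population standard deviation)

Answer: (110.6480, 115.3520)

Derivation:
Confidence level: 95%, α = 0.05
z_0.025 = 1.960
SE = σ/√n = 12/√100 = 1.2000
Margin of error = 1.960 × 1.2000 = 2.3520
CI: x̄ ± margin = 113 ± 2.3520
CI: (110.6480, 115.3520)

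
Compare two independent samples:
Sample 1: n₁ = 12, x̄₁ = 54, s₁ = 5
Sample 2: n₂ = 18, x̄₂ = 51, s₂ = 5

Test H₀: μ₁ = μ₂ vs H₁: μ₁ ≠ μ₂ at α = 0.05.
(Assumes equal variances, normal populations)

Pooled variance: s²_p = [11×5² + 17×5²]/(28) = 25.0000
s_p = 5.0000
SE = s_p×√(1/n₁ + 1/n₂) = 5.0000×√(1/12 + 1/18) = 1.8634
t = (x̄₁ - x̄₂)/SE = (54 - 51)/1.8634 = 1.6100
df = 28, t-critical = ±2.048
Decision: fail to reject H₀

Answer: t = 1.6100, fail to reject H₀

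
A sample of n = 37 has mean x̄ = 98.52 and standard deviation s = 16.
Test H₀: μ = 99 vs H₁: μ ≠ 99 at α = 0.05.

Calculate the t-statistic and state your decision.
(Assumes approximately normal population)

Answer: t = -0.1825, fail to reject H₀

Derivation:
df = n - 1 = 36
SE = s/√n = 16/√37 = 2.6304
t = (x̄ - μ₀)/SE = (98.52 - 99)/2.6304 = -0.1825
Critical value: t_{0.025,36} = ±2.028
p-value ≈ 0.8562
Decision: fail to reject H₀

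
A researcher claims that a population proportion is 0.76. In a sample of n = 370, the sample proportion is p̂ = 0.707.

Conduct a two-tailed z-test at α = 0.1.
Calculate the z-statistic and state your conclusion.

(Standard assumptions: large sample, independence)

Answer: z = -2.3871, reject H₀

Derivation:
H₀: p = 0.76, H₁: p ≠ 0.76
Standard error: SE = √(p₀(1-p₀)/n) = √(0.76×0.24/370) = 0.022203
z-statistic: z = (p̂ - p₀)/SE = (0.707 - 0.76)/0.022203 = -2.3871
Critical value: z_0.05 = ±1.645
p-value = 0.0170
Decision: reject H₀ at α = 0.1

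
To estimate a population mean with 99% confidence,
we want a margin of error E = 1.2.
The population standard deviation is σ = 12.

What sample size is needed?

z_0.005 = 2.576
n = (z×σ/E)² = (2.576×12/1.2)²
n = 663.5776
Round up: n = 664

Answer: n = 664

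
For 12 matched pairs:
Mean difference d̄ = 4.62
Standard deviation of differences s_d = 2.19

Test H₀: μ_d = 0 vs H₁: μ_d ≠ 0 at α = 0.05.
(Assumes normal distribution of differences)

df = n - 1 = 11
SE = s_d/√n = 2.19/√12 = 0.6322
t = d̄/SE = 4.62/0.6322 = 7.3078
Critical value: t_{0.025,11} = ±2.201
p-value < 0.0001
Decision: reject H₀

Answer: t = 7.3078, reject H₀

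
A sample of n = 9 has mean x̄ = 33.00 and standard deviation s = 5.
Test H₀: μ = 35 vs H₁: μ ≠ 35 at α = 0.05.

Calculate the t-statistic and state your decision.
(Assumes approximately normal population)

df = n - 1 = 8
SE = s/√n = 5/√9 = 1.6667
t = (x̄ - μ₀)/SE = (33.00 - 35)/1.6667 = -1.2000
Critical value: t_{0.025,8} = ±2.306
p-value ≈ 0.2645
Decision: fail to reject H₀

Answer: t = -1.2000, fail to reject H₀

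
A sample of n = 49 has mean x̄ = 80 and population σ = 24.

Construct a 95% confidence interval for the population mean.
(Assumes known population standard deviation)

Confidence level: 95%, α = 0.05
z_0.025 = 1.960
SE = σ/√n = 24/√49 = 3.4286
Margin of error = 1.960 × 3.4286 = 6.7201
CI: x̄ ± margin = 80 ± 6.7201
CI: (73.2799, 86.7201)

Answer: (73.2799, 86.7201)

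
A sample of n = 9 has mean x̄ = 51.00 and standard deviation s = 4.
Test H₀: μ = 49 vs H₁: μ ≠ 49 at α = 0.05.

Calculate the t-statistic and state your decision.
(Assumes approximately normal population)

Answer: t = 1.5000, fail to reject H₀

Derivation:
df = n - 1 = 8
SE = s/√n = 4/√9 = 1.3333
t = (x̄ - μ₀)/SE = (51.00 - 49)/1.3333 = 1.5000
Critical value: t_{0.025,8} = ±2.306
p-value ≈ 0.1720
Decision: fail to reject H₀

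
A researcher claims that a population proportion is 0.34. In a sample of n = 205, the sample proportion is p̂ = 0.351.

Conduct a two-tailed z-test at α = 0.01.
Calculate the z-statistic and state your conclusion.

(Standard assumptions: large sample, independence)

Answer: z = 0.3325, fail to reject H₀

Derivation:
H₀: p = 0.34, H₁: p ≠ 0.34
Standard error: SE = √(p₀(1-p₀)/n) = √(0.34×0.66/205) = 0.033085
z-statistic: z = (p̂ - p₀)/SE = (0.351 - 0.34)/0.033085 = 0.3325
Critical value: z_0.005 = ±2.576
p-value = 0.7395
Decision: fail to reject H₀ at α = 0.01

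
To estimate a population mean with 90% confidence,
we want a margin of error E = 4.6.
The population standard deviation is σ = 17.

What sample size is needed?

Answer: n = 37

Derivation:
z_0.05 = 1.645
n = (z×σ/E)² = (1.645×17/4.6)²
n = 36.9585
Round up: n = 37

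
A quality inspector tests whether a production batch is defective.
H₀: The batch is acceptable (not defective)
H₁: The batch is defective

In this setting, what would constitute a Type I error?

Type I error: rejecting H₀ when it is actually true (false positive).
Type II error: failing to reject H₀ when H₁ is actually true (false negative).

Answer: Rejecting an acceptable batch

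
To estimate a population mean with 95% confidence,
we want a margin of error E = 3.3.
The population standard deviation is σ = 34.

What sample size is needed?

Answer: n = 408

Derivation:
z_0.025 = 1.960
n = (z×σ/E)² = (1.960×34/3.3)²
n = 407.7952
Round up: n = 408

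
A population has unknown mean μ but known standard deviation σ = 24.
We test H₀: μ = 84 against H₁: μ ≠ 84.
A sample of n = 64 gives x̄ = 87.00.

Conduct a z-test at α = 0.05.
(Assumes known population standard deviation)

Standard error: SE = σ/√n = 24/√64 = 3.0000
z-statistic: z = (x̄ - μ₀)/SE = (87.00 - 84)/3.0000 = 1.0000
Critical value: ±1.960
p-value = 0.3173
Decision: fail to reject H₀

Answer: z = 1.0000, fail to reject H₀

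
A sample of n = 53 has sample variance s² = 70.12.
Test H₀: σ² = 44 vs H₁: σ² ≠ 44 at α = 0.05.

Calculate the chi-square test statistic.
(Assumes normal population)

Answer: χ² = 82.8691, reject H₀

Derivation:
df = n - 1 = 52
χ² = (n-1)s²/σ₀² = 52×70.12/44 = 82.8691
Critical values: χ²_{0.975,52} = 33.968, χ²_{0.025,52} = 73.810
Rejection region: χ² < 33.968 or χ² > 73.810
Decision: reject H₀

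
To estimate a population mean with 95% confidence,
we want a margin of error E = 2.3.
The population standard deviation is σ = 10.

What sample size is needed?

z_0.025 = 1.960
n = (z×σ/E)² = (1.960×10/2.3)²
n = 72.6200
Round up: n = 73

Answer: n = 73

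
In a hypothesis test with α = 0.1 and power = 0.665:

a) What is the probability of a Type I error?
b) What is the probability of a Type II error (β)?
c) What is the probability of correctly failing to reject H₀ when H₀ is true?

Answer: a) 0.1, b) 0.335, c) 0.9

Derivation:
a) Type I error probability = α = 0.1
b) Power = P(reject H₀ | H₁ true) = 1 - β = 0.665, so Type II error probability = β = 1 - Power = 0.335
c) P(fail to reject H₀ | H₀ true) = 1 - α = 0.9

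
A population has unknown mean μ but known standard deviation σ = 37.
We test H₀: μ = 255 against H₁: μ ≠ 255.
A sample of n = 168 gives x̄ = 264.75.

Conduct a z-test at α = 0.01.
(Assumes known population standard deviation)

Answer: z = 3.4155, reject H₀

Derivation:
Standard error: SE = σ/√n = 37/√168 = 2.8546
z-statistic: z = (x̄ - μ₀)/SE = (264.75 - 255)/2.8546 = 3.4155
Critical value: ±2.576
p-value = 0.0006
Decision: reject H₀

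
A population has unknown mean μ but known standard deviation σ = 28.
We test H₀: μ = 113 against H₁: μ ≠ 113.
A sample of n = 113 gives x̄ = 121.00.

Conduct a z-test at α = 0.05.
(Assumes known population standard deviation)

Answer: z = 3.0372, reject H₀

Derivation:
Standard error: SE = σ/√n = 28/√113 = 2.6340
z-statistic: z = (x̄ - μ₀)/SE = (121.00 - 113)/2.6340 = 3.0372
Critical value: ±1.960
p-value = 0.0024
Decision: reject H₀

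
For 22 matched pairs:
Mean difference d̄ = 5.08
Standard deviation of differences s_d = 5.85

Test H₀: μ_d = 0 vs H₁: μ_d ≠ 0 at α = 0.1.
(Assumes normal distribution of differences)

df = n - 1 = 21
SE = s_d/√n = 5.85/√22 = 1.2472
t = d̄/SE = 5.08/1.2472 = 4.0731
Critical value: t_{0.05,21} = ±1.721
p-value ≈ 0.0005
Decision: reject H₀

Answer: t = 4.0731, reject H₀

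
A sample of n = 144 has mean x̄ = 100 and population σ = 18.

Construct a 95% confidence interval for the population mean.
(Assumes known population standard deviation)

Confidence level: 95%, α = 0.05
z_0.025 = 1.960
SE = σ/√n = 18/√144 = 1.5000
Margin of error = 1.960 × 1.5000 = 2.9400
CI: x̄ ± margin = 100 ± 2.9400
CI: (97.0600, 102.9400)

Answer: (97.0600, 102.9400)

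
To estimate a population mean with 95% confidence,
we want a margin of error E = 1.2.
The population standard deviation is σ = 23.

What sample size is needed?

Answer: n = 1412

Derivation:
z_0.025 = 1.960
n = (z×σ/E)² = (1.960×23/1.2)²
n = 1411.2544
Round up: n = 1412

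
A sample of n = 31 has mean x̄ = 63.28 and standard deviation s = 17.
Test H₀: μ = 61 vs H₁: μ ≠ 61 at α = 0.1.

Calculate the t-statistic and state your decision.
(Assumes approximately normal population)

df = n - 1 = 30
SE = s/√n = 17/√31 = 3.0533
t = (x̄ - μ₀)/SE = (63.28 - 61)/3.0533 = 0.7467
Critical value: t_{0.05,30} = ±1.697
p-value ≈ 0.4611
Decision: fail to reject H₀

Answer: t = 0.7467, fail to reject H₀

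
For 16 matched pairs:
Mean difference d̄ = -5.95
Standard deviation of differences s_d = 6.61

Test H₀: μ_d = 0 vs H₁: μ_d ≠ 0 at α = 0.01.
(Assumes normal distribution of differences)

df = n - 1 = 15
SE = s_d/√n = 6.61/√16 = 1.6525
t = d̄/SE = -5.95/1.6525 = -3.6006
Critical value: t_{0.005,15} = ±2.947
p-value ≈ 0.0026
Decision: reject H₀

Answer: t = -3.6006, reject H₀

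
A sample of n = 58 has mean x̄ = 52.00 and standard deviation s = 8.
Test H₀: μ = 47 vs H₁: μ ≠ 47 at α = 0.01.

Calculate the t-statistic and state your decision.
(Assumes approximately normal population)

Answer: t = 4.7596, reject H₀

Derivation:
df = n - 1 = 57
SE = s/√n = 8/√58 = 1.0505
t = (x̄ - μ₀)/SE = (52.00 - 47)/1.0505 = 4.7596
Critical value: t_{0.005,57} = ±2.665
p-value < 0.0001
Decision: reject H₀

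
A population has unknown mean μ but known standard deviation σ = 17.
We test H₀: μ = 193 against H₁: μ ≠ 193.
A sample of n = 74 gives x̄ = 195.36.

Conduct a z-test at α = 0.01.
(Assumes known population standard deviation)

Answer: z = 1.1942, fail to reject H₀

Derivation:
Standard error: SE = σ/√n = 17/√74 = 1.9762
z-statistic: z = (x̄ - μ₀)/SE = (195.36 - 193)/1.9762 = 1.1942
Critical value: ±2.576
p-value = 0.2324
Decision: fail to reject H₀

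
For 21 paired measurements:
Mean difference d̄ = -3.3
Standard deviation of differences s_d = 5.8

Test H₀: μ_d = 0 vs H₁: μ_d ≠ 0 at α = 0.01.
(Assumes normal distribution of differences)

df = n - 1 = 20
SE = s_d/√n = 5.8/√21 = 1.2657
t = d̄/SE = -3.3/1.2657 = -2.6073
Critical value: t_{0.005,20} = ±2.845
p-value ≈ 0.0169
Decision: fail to reject H₀

Answer: t = -2.6073, fail to reject H₀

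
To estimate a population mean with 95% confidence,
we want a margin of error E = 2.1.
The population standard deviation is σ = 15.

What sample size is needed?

Answer: n = 196

Derivation:
z_0.025 = 1.960
n = (z×σ/E)² = (1.960×15/2.1)²
n = 196.0000
Already a whole number: n = 196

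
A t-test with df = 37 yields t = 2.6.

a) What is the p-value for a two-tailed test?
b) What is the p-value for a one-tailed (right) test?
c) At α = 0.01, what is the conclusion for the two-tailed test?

Using t-distribution with df = 37:
a) Two-tailed: p = 2×P(T > 2.6) = 0.0133
b) One-tailed: p = P(T > 2.6) = 0.0067
c) 0.0133 ≥ 0.01, fail to reject H₀

Answer: a) 0.0133, b) 0.0067, c) fail to reject H₀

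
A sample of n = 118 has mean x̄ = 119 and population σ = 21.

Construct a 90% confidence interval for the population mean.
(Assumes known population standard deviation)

Answer: (115.8199, 122.1801)

Derivation:
Confidence level: 90%, α = 0.1
z_0.05 = 1.645
SE = σ/√n = 21/√118 = 1.9332
Margin of error = 1.645 × 1.9332 = 3.1801
CI: x̄ ± margin = 119 ± 3.1801
CI: (115.8199, 122.1801)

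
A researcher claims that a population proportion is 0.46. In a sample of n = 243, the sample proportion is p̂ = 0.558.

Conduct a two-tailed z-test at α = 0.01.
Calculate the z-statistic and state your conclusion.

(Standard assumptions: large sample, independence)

H₀: p = 0.46, H₁: p ≠ 0.46
Standard error: SE = √(p₀(1-p₀)/n) = √(0.46×0.54/243) = 0.031972
z-statistic: z = (p̂ - p₀)/SE = (0.558 - 0.46)/0.031972 = 3.0652
Critical value: z_0.005 = ±2.576
p-value = 0.0022
Decision: reject H₀ at α = 0.01

Answer: z = 3.0652, reject H₀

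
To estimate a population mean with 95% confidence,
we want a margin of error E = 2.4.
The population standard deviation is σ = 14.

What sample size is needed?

z_0.025 = 1.960
n = (z×σ/E)² = (1.960×14/2.4)²
n = 130.7211
Round up: n = 131

Answer: n = 131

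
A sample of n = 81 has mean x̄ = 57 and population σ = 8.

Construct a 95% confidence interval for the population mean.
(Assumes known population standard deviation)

Confidence level: 95%, α = 0.05
z_0.025 = 1.960
SE = σ/√n = 8/√81 = 0.8889
Margin of error = 1.960 × 0.8889 = 1.7422
CI: x̄ ± margin = 57 ± 1.7422
CI: (55.2578, 58.7422)

Answer: (55.2578, 58.7422)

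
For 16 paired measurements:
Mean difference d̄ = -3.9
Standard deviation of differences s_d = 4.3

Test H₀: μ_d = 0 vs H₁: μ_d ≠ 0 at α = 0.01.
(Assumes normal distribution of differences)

df = n - 1 = 15
SE = s_d/√n = 4.3/√16 = 1.0750
t = d̄/SE = -3.9/1.0750 = -3.6279
Critical value: t_{0.005,15} = ±2.947
p-value ≈ 0.0025
Decision: reject H₀

Answer: t = -3.6279, reject H₀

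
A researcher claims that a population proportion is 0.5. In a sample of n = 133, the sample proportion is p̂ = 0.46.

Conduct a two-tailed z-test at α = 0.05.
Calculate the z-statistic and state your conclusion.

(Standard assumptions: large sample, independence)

H₀: p = 0.5, H₁: p ≠ 0.5
Standard error: SE = √(p₀(1-p₀)/n) = √(0.5×0.5/133) = 0.043355
z-statistic: z = (p̂ - p₀)/SE = (0.46 - 0.5)/0.043355 = -0.9226
Critical value: z_0.025 = ±1.960
p-value = 0.3562
Decision: fail to reject H₀ at α = 0.05

Answer: z = -0.9226, fail to reject H₀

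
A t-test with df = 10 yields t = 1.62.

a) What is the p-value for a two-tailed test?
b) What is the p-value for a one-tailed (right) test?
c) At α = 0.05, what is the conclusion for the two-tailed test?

Using t-distribution with df = 10:
a) Two-tailed: p = 2×P(T > 1.62) = 0.1363
b) One-tailed: p = P(T > 1.62) = 0.0682
c) 0.1363 ≥ 0.05, fail to reject H₀

Answer: a) 0.1363, b) 0.0682, c) fail to reject H₀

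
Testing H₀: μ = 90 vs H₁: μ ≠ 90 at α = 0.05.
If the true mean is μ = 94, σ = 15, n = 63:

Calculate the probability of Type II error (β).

SE = σ/√n = 15/√63 = 1.8898
Critical values: μ₀ ± z_0.025×SE = 90 ± 1.960×1.8898
Acceptance region: (86.2960, 93.7040)
Under H₁ (μ = 94): z_high = (93.7040 - 94)/1.8898 = -0.1566, z_low = (86.2960 - 94)/1.8898 = -4.0766
β = P(not reject | H₁) = Φ(-0.1566) - Φ(-4.0766) ≈ 0.4378

Answer: β ≈ 0.4378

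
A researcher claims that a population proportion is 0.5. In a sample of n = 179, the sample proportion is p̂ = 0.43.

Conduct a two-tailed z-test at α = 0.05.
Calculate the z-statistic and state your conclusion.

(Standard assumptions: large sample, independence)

H₀: p = 0.5, H₁: p ≠ 0.5
Standard error: SE = √(p₀(1-p₀)/n) = √(0.5×0.5/179) = 0.037372
z-statistic: z = (p̂ - p₀)/SE = (0.43 - 0.5)/0.037372 = -1.8731
Critical value: z_0.025 = ±1.960
p-value = 0.0611
Decision: fail to reject H₀ at α = 0.05

Answer: z = -1.8731, fail to reject H₀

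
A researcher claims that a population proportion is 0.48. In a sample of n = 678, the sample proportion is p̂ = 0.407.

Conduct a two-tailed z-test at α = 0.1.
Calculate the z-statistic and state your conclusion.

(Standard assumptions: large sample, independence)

H₀: p = 0.48, H₁: p ≠ 0.48
Standard error: SE = √(p₀(1-p₀)/n) = √(0.48×0.52/678) = 0.019187
z-statistic: z = (p̂ - p₀)/SE = (0.407 - 0.48)/0.019187 = -3.8047
Critical value: z_0.05 = ±1.645
p-value = 0.0001
Decision: reject H₀ at α = 0.1

Answer: z = -3.8047, reject H₀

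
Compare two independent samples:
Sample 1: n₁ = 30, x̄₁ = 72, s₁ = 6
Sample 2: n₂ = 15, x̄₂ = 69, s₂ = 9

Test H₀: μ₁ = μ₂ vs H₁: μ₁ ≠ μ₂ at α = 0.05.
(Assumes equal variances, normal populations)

Answer: t = 1.3330, fail to reject H₀

Derivation:
Pooled variance: s²_p = [29×6² + 14×9²]/(43) = 50.6512
s_p = 7.1170
SE = s_p×√(1/n₁ + 1/n₂) = 7.1170×√(1/30 + 1/15) = 2.2506
t = (x̄₁ - x̄₂)/SE = (72 - 69)/2.2506 = 1.3330
df = 43, t-critical = ±2.017
Decision: fail to reject H₀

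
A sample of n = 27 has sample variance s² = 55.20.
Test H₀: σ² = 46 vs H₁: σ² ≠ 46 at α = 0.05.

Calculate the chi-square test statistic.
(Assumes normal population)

df = n - 1 = 26
χ² = (n-1)s²/σ₀² = 26×55.20/46 = 31.2000
Critical values: χ²_{0.975,26} = 13.844, χ²_{0.025,26} = 41.923
Rejection region: χ² < 13.844 or χ² > 41.923
Decision: fail to reject H₀

Answer: χ² = 31.2000, fail to reject H₀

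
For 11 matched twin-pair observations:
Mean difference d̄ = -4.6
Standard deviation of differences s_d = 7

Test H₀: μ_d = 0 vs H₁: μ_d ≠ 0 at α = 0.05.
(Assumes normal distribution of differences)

df = n - 1 = 10
SE = s_d/√n = 7/√11 = 2.1106
t = d̄/SE = -4.6/2.1106 = -2.1795
Critical value: t_{0.025,10} = ±2.228
p-value ≈ 0.0543
Decision: fail to reject H₀

Answer: t = -2.1795, fail to reject H₀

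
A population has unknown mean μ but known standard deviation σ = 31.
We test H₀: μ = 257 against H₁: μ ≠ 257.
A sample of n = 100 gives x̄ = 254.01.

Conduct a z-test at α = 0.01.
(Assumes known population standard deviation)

Answer: z = -0.9645, fail to reject H₀

Derivation:
Standard error: SE = σ/√n = 31/√100 = 3.1000
z-statistic: z = (x̄ - μ₀)/SE = (254.01 - 257)/3.1000 = -0.9645
Critical value: ±2.576
p-value = 0.3348
Decision: fail to reject H₀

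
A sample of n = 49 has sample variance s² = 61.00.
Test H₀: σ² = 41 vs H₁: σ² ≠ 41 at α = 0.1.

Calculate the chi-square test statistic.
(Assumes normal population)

df = n - 1 = 48
χ² = (n-1)s²/σ₀² = 48×61.00/41 = 71.4146
Critical values: χ²_{0.95,48} = 33.098, χ²_{0.05,48} = 65.171
Rejection region: χ² < 33.098 or χ² > 65.171
Decision: reject H₀

Answer: χ² = 71.4146, reject H₀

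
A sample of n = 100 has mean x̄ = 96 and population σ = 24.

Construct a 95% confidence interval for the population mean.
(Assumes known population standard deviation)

Confidence level: 95%, α = 0.05
z_0.025 = 1.960
SE = σ/√n = 24/√100 = 2.4000
Margin of error = 1.960 × 2.4000 = 4.7040
CI: x̄ ± margin = 96 ± 4.7040
CI: (91.2960, 100.7040)

Answer: (91.2960, 100.7040)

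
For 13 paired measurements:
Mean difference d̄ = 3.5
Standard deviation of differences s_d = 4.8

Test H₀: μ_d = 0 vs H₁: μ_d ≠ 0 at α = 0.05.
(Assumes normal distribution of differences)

df = n - 1 = 12
SE = s_d/√n = 4.8/√13 = 1.3313
t = d̄/SE = 3.5/1.3313 = 2.6290
Critical value: t_{0.025,12} = ±2.179
p-value ≈ 0.0220
Decision: reject H₀

Answer: t = 2.6290, reject H₀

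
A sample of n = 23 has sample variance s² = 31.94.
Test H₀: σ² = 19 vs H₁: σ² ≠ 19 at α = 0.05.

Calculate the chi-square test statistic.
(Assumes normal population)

df = n - 1 = 22
χ² = (n-1)s²/σ₀² = 22×31.94/19 = 36.9832
Critical values: χ²_{0.975,22} = 10.982, χ²_{0.025,22} = 36.781
Rejection region: χ² < 10.982 or χ² > 36.781
Decision: reject H₀

Answer: χ² = 36.9832, reject H₀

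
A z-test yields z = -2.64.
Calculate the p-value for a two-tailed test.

Answer: p-value ≈ 0.0083

Derivation:
For z = -2.64:
p = 2×P(Z > |-2.64|) = 2×(1 - Φ(2.64)) = 0.0083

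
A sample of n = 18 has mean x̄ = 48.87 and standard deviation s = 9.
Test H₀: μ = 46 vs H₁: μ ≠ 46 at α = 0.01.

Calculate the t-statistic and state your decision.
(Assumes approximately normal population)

df = n - 1 = 17
SE = s/√n = 9/√18 = 2.1213
t = (x̄ - μ₀)/SE = (48.87 - 46)/2.1213 = 1.3529
Critical value: t_{0.005,17} = ±2.898
p-value ≈ 0.1938
Decision: fail to reject H₀

Answer: t = 1.3529, fail to reject H₀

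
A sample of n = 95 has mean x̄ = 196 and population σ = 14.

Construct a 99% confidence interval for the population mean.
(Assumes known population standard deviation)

Confidence level: 99%, α = 0.01
z_0.005 = 2.576
SE = σ/√n = 14/√95 = 1.4364
Margin of error = 2.576 × 1.4364 = 3.7002
CI: x̄ ± margin = 196 ± 3.7002
CI: (192.2998, 199.7002)

Answer: (192.2998, 199.7002)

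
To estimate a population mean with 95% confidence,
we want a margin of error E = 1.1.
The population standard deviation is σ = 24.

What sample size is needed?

Answer: n = 1829

Derivation:
z_0.025 = 1.960
n = (z×σ/E)² = (1.960×24/1.1)²
n = 1828.7286
Round up: n = 1829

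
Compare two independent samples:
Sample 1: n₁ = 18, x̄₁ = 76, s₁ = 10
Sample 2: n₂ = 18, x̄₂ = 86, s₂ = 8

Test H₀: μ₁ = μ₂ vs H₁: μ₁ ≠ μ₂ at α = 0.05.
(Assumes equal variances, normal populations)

Answer: t = -3.3129, reject H₀

Derivation:
Pooled variance: s²_p = [17×10² + 17×8²]/(34) = 82.0000
s_p = 9.0554
SE = s_p×√(1/n₁ + 1/n₂) = 9.0554×√(1/18 + 1/18) = 3.0185
t = (x̄₁ - x̄₂)/SE = (76 - 86)/3.0185 = -3.3129
df = 34, t-critical = ±2.032
Decision: reject H₀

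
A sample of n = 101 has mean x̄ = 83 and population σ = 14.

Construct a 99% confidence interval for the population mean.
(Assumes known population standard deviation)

Confidence level: 99%, α = 0.01
z_0.005 = 2.576
SE = σ/√n = 14/√101 = 1.3931
Margin of error = 2.576 × 1.3931 = 3.5886
CI: x̄ ± margin = 83 ± 3.5886
CI: (79.4114, 86.5886)

Answer: (79.4114, 86.5886)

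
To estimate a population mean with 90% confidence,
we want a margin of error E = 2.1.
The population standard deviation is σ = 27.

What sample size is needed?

z_0.05 = 1.645
n = (z×σ/E)² = (1.645×27/2.1)²
n = 447.3225
Round up: n = 448

Answer: n = 448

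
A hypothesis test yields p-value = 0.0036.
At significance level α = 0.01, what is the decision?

Answer: reject H₀

Derivation:
Compare p-value to α:
0.0036 < 0.01
Decision: reject H₀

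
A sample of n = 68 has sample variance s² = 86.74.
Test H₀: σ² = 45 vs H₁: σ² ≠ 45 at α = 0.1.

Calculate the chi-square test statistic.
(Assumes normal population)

Answer: χ² = 129.1462, reject H₀

Derivation:
df = n - 1 = 67
χ² = (n-1)s²/σ₀² = 67×86.74/45 = 129.1462
Critical values: χ²_{0.95,67} = 49.162, χ²_{0.05,67} = 87.108
Rejection region: χ² < 49.162 or χ² > 87.108
Decision: reject H₀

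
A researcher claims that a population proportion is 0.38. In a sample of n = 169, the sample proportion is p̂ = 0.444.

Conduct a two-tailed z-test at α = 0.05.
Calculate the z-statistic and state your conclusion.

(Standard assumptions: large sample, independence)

H₀: p = 0.38, H₁: p ≠ 0.38
Standard error: SE = √(p₀(1-p₀)/n) = √(0.38×0.62/169) = 0.037337
z-statistic: z = (p̂ - p₀)/SE = (0.444 - 0.38)/0.037337 = 1.7141
Critical value: z_0.025 = ±1.960
p-value = 0.0865
Decision: fail to reject H₀ at α = 0.05

Answer: z = 1.7141, fail to reject H₀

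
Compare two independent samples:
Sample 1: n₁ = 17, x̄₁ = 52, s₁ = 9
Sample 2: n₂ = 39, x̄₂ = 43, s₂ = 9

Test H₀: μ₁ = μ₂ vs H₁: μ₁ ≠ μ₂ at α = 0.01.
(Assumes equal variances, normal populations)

Pooled variance: s²_p = [16×9² + 38×9²]/(54) = 81.0000
s_p = 9.0000
SE = s_p×√(1/n₁ + 1/n₂) = 9.0000×√(1/17 + 1/39) = 2.6157
t = (x̄₁ - x̄₂)/SE = (52 - 43)/2.6157 = 3.4408
df = 54, t-critical = ±2.670
Decision: reject H₀

Answer: t = 3.4408, reject H₀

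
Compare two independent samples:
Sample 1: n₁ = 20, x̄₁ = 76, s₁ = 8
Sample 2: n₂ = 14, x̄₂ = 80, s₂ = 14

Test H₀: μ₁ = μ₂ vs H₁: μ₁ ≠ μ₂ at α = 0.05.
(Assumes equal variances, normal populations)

Pooled variance: s²_p = [19×8² + 13×14²]/(32) = 117.6250
s_p = 10.8455
SE = s_p×√(1/n₁ + 1/n₂) = 10.8455×√(1/20 + 1/14) = 3.7793
t = (x̄₁ - x̄₂)/SE = (76 - 80)/3.7793 = -1.0584
df = 32, t-critical = ±2.037
Decision: fail to reject H₀

Answer: t = -1.0584, fail to reject H₀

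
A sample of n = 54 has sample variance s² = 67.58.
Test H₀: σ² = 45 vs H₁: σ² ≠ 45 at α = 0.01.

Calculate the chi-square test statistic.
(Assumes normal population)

Answer: χ² = 79.5942, fail to reject H₀

Derivation:
df = n - 1 = 53
χ² = (n-1)s²/σ₀² = 53×67.58/45 = 79.5942
Critical values: χ²_{0.995,53} = 30.230, χ²_{0.005,53} = 83.253
Rejection region: χ² < 30.230 or χ² > 83.253
Decision: fail to reject H₀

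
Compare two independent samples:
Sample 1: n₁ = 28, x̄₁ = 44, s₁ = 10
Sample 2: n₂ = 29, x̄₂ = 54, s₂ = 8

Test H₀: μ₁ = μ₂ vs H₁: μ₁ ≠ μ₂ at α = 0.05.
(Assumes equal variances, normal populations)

Pooled variance: s²_p = [27×10² + 28×8²]/(55) = 81.6727
s_p = 9.0373
SE = s_p×√(1/n₁ + 1/n₂) = 9.0373×√(1/28 + 1/29) = 2.3944
t = (x̄₁ - x̄₂)/SE = (44 - 54)/2.3944 = -4.1764
df = 55, t-critical = ±2.004
Decision: reject H₀

Answer: t = -4.1764, reject H₀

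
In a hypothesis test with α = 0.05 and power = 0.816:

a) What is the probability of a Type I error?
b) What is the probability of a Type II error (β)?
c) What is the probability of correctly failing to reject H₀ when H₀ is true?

Answer: a) 0.05, b) 0.184, c) 0.95

Derivation:
a) Type I error probability = α = 0.05
b) Power = P(reject H₀ | H₁ true) = 1 - β = 0.816, so Type II error probability = β = 1 - Power = 0.184
c) P(fail to reject H₀ | H₀ true) = 1 - α = 0.95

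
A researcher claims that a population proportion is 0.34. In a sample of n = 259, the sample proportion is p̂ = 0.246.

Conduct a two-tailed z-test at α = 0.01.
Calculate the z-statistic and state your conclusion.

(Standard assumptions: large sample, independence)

H₀: p = 0.34, H₁: p ≠ 0.34
Standard error: SE = √(p₀(1-p₀)/n) = √(0.34×0.66/259) = 0.029435
z-statistic: z = (p̂ - p₀)/SE = (0.246 - 0.34)/0.029435 = -3.1935
Critical value: z_0.005 = ±2.576
p-value = 0.0014
Decision: reject H₀ at α = 0.01

Answer: z = -3.1935, reject H₀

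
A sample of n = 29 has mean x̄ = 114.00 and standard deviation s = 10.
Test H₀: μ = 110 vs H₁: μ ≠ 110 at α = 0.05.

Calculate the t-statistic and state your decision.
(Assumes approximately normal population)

Answer: t = 2.1540, reject H₀

Derivation:
df = n - 1 = 28
SE = s/√n = 10/√29 = 1.8570
t = (x̄ - μ₀)/SE = (114.00 - 110)/1.8570 = 2.1540
Critical value: t_{0.025,28} = ±2.048
p-value ≈ 0.0400
Decision: reject H₀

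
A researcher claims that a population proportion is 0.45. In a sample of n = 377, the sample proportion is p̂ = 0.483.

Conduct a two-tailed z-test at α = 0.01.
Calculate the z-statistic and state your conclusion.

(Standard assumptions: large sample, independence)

Answer: z = 1.2880, fail to reject H₀

Derivation:
H₀: p = 0.45, H₁: p ≠ 0.45
Standard error: SE = √(p₀(1-p₀)/n) = √(0.45×0.55/377) = 0.025622
z-statistic: z = (p̂ - p₀)/SE = (0.483 - 0.45)/0.025622 = 1.2880
Critical value: z_0.005 = ±2.576
p-value = 0.1977
Decision: fail to reject H₀ at α = 0.01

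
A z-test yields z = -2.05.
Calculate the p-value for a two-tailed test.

Answer: p-value ≈ 0.0404

Derivation:
For z = -2.05:
p = 2×P(Z > |-2.05|) = 2×(1 - Φ(2.05)) = 0.0404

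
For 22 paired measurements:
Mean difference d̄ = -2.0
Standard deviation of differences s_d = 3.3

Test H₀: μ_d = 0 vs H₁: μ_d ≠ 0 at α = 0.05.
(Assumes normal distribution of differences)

Answer: t = -2.8425, reject H₀

Derivation:
df = n - 1 = 21
SE = s_d/√n = 3.3/√22 = 0.7036
t = d̄/SE = -2.0/0.7036 = -2.8425
Critical value: t_{0.025,21} = ±2.080
p-value ≈ 0.0098
Decision: reject H₀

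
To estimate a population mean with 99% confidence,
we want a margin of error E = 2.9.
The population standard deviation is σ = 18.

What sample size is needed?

z_0.005 = 2.576
n = (z×σ/E)² = (2.576×18/2.9)²
n = 255.6470
Round up: n = 256

Answer: n = 256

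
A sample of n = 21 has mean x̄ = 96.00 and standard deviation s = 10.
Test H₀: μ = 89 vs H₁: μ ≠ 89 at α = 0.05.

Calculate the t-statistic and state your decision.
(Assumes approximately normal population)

df = n - 1 = 20
SE = s/√n = 10/√21 = 2.1822
t = (x̄ - μ₀)/SE = (96.00 - 89)/2.1822 = 3.2078
Critical value: t_{0.025,20} = ±2.086
p-value ≈ 0.0044
Decision: reject H₀

Answer: t = 3.2078, reject H₀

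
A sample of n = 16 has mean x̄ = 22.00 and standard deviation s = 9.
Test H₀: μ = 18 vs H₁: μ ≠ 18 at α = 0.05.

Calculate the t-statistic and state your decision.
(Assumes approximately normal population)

Answer: t = 1.7778, fail to reject H₀

Derivation:
df = n - 1 = 15
SE = s/√n = 9/√16 = 2.2500
t = (x̄ - μ₀)/SE = (22.00 - 18)/2.2500 = 1.7778
Critical value: t_{0.025,15} = ±2.131
p-value ≈ 0.0957
Decision: fail to reject H₀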